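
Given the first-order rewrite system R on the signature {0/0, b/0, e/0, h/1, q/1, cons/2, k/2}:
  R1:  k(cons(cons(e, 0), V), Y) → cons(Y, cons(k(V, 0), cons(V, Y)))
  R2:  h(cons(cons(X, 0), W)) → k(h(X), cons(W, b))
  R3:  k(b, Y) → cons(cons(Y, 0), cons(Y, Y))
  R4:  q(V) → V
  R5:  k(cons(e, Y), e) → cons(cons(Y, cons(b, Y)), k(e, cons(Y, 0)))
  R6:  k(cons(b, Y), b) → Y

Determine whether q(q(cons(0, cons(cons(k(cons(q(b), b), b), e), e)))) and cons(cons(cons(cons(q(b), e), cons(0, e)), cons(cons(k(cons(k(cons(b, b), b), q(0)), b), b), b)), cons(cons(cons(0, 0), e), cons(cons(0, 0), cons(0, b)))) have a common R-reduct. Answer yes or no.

no — NF(t₁) = cons(0, cons(cons(b, e), e)), NF(t₂) = cons(cons(cons(cons(b, e), cons(0, e)), cons(cons(0, b), b)), cons(cons(cons(0, 0), e), cons(cons(0, 0), cons(0, b))))

Reduce t₁ = q(q(cons(0, cons(cons(k(cons(q(b), b), b), e), e)))):
1. q(q(cons(0, cons(cons(k(cons(q(b), b), b), e), e))))  →  q(cons(0, cons(cons(k(cons(q(b), b), b), e), e)))   [R4 at ε]
2. q(cons(0, cons(cons(k(cons(q(b), b), b), e), e)))  →  cons(0, cons(cons(k(cons(q(b), b), b), e), e))   [R4 at ε]
3. cons(0, cons(cons(k(cons(q(b), b), b), e), e))  →  cons(0, cons(cons(k(cons(b, b), b), e), e))   [R4 at 2.1.1.1.1]
4. cons(0, cons(cons(k(cons(b, b), b), e), e))  →  cons(0, cons(cons(b, e), e))   [R6 at 2.1.1]

Reduce t₂ = cons(cons(cons(cons(q(b), e), cons(0, e)), cons(cons(k(cons(k(cons(b, b), b), q(0)), b), b), b)), cons(cons(cons(0, 0), e), cons(cons(0, 0), cons(0, b)))):
1. cons(cons(cons(cons(q(b), e), cons(0, e)), cons(cons(k(cons(k(cons(b, b), b), q(0)), b), b), b)), cons(cons(cons(0, 0), e), cons(cons(0, 0), cons(0, b))))  →  cons(cons(cons(cons(b, e), cons(0, e)), cons(cons(k(cons(k(cons(b, b), b), q(0)), b), b), b)), cons(cons(cons(0, 0), e), cons(cons(0, 0), cons(0, b))))   [R4 at 1.1.1.1]
2. cons(cons(cons(cons(b, e), cons(0, e)), cons(cons(k(cons(k(cons(b, b), b), q(0)), b), b), b)), cons(cons(cons(0, 0), e), cons(cons(0, 0), cons(0, b))))  →  cons(cons(cons(cons(b, e), cons(0, e)), cons(cons(k(cons(b, q(0)), b), b), b)), cons(cons(cons(0, 0), e), cons(cons(0, 0), cons(0, b))))   [R6 at 1.2.1.1.1.1]
3. cons(cons(cons(cons(b, e), cons(0, e)), cons(cons(k(cons(b, q(0)), b), b), b)), cons(cons(cons(0, 0), e), cons(cons(0, 0), cons(0, b))))  →  cons(cons(cons(cons(b, e), cons(0, e)), cons(cons(q(0), b), b)), cons(cons(cons(0, 0), e), cons(cons(0, 0), cons(0, b))))   [R6 at 1.2.1.1]
4. cons(cons(cons(cons(b, e), cons(0, e)), cons(cons(q(0), b), b)), cons(cons(cons(0, 0), e), cons(cons(0, 0), cons(0, b))))  →  cons(cons(cons(cons(b, e), cons(0, e)), cons(cons(0, b), b)), cons(cons(cons(0, 0), e), cons(cons(0, 0), cons(0, b))))   [R4 at 1.2.1.1]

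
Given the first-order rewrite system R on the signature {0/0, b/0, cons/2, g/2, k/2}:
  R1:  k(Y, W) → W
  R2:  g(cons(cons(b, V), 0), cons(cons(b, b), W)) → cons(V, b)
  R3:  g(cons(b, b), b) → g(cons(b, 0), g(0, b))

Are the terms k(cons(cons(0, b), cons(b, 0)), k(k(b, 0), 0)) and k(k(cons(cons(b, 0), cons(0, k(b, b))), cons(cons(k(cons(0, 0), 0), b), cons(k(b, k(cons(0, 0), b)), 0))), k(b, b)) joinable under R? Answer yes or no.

no — NF(t₁) = 0, NF(t₂) = b

Reduce t₁ = k(cons(cons(0, b), cons(b, 0)), k(k(b, 0), 0)):
1. k(cons(cons(0, b), cons(b, 0)), k(k(b, 0), 0))  →  k(k(b, 0), 0)   [R1 at ε]
2. k(k(b, 0), 0)  →  0   [R1 at ε]

Reduce t₂ = k(k(cons(cons(b, 0), cons(0, k(b, b))), cons(cons(k(cons(0, 0), 0), b), cons(k(b, k(cons(0, 0), b)), 0))), k(b, b)):
1. k(k(cons(cons(b, 0), cons(0, k(b, b))), cons(cons(k(cons(0, 0), 0), b), cons(k(b, k(cons(0, 0), b)), 0))), k(b, b))  →  k(b, b)   [R1 at ε]
2. k(b, b)  →  b   [R1 at ε]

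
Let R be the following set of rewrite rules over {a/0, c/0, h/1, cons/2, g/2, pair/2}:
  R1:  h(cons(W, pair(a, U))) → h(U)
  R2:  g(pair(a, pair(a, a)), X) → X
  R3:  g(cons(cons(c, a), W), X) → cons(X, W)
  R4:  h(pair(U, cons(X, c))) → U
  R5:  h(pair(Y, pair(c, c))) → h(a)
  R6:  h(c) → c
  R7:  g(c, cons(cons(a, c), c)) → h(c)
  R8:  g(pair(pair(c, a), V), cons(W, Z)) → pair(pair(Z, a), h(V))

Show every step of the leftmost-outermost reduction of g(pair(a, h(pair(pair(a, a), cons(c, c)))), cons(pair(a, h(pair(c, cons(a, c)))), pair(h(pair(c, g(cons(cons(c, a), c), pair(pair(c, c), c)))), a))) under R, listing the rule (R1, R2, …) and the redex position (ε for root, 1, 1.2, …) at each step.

cons(pair(a, c), pair(c, a))

1. g(pair(a, h(pair(pair(a, a), cons(c, c)))), cons(pair(a, h(pair(c, cons(a, c)))), pair(h(pair(c, g(cons(cons(c, a), c), pair(pair(c, c), c)))), a)))  →  g(pair(a, pair(a, a)), cons(pair(a, h(pair(c, cons(a, c)))), pair(h(pair(c, g(cons(cons(c, a), c), pair(pair(c, c), c)))), a)))   [R4 at 1.2]
2. g(pair(a, pair(a, a)), cons(pair(a, h(pair(c, cons(a, c)))), pair(h(pair(c, g(cons(cons(c, a), c), pair(pair(c, c), c)))), a)))  →  cons(pair(a, h(pair(c, cons(a, c)))), pair(h(pair(c, g(cons(cons(c, a), c), pair(pair(c, c), c)))), a))   [R2 at ε]
3. cons(pair(a, h(pair(c, cons(a, c)))), pair(h(pair(c, g(cons(cons(c, a), c), pair(pair(c, c), c)))), a))  →  cons(pair(a, c), pair(h(pair(c, g(cons(cons(c, a), c), pair(pair(c, c), c)))), a))   [R4 at 1.2]
4. cons(pair(a, c), pair(h(pair(c, g(cons(cons(c, a), c), pair(pair(c, c), c)))), a))  →  cons(pair(a, c), pair(h(pair(c, cons(pair(pair(c, c), c), c))), a))   [R3 at 2.1.1.2]
5. cons(pair(a, c), pair(h(pair(c, cons(pair(pair(c, c), c), c))), a))  →  cons(pair(a, c), pair(c, a))   [R4 at 2.1]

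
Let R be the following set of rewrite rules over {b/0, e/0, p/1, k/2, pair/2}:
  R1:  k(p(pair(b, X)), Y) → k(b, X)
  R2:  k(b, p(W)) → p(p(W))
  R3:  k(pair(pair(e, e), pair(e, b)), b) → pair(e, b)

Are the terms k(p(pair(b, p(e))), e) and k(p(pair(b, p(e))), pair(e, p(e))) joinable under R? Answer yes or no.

yes — NF(t₁) = p(p(e)), NF(t₂) = p(p(e))

Reduce t₁ = k(p(pair(b, p(e))), e):
1. k(p(pair(b, p(e))), e)  →  k(b, p(e))   [R1 at ε]
2. k(b, p(e))  →  p(p(e))   [R2 at ε]

Reduce t₂ = k(p(pair(b, p(e))), pair(e, p(e))):
1. k(p(pair(b, p(e))), pair(e, p(e)))  →  k(b, p(e))   [R1 at ε]
2. k(b, p(e))  →  p(p(e))   [R2 at ε]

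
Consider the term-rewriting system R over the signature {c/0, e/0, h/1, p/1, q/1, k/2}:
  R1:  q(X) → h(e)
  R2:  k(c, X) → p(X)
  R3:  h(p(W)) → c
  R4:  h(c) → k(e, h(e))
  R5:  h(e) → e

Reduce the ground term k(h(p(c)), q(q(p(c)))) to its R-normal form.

p(e)

1. k(h(p(c)), q(q(p(c))))  →  k(c, q(q(p(c))))   [R3 at 1]
2. k(c, q(q(p(c))))  →  p(q(q(p(c))))   [R2 at ε]
3. p(q(q(p(c))))  →  p(h(e))   [R1 at 1]
4. p(h(e))  →  p(e)   [R5 at 1]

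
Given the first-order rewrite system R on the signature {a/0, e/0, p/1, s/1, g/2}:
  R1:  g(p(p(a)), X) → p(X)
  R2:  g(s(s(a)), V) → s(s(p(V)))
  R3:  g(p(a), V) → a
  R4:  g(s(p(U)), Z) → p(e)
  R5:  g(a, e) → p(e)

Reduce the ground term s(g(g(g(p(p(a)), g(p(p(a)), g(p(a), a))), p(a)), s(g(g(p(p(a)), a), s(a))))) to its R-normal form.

1. s(g(g(g(p(p(a)), g(p(p(a)), g(p(a), a))), p(a)), s(g(g(p(p(a)), a), s(a)))))  →  s(g(g(p(g(p(p(a)), g(p(a), a))), p(a)), s(g(g(p(p(a)), a), s(a)))))   [R1 at 1.1.1]
2. s(g(g(p(g(p(p(a)), g(p(a), a))), p(a)), s(g(g(p(p(a)), a), s(a)))))  →  s(g(g(p(p(g(p(a), a))), p(a)), s(g(g(p(p(a)), a), s(a)))))   [R1 at 1.1.1.1]
3. s(g(g(p(p(g(p(a), a))), p(a)), s(g(g(p(p(a)), a), s(a)))))  →  s(g(g(p(p(a)), p(a)), s(g(g(p(p(a)), a), s(a)))))   [R3 at 1.1.1.1.1]
4. s(g(g(p(p(a)), p(a)), s(g(g(p(p(a)), a), s(a)))))  →  s(g(p(p(a)), s(g(g(p(p(a)), a), s(a)))))   [R1 at 1.1]
5. s(g(p(p(a)), s(g(g(p(p(a)), a), s(a)))))  →  s(p(s(g(g(p(p(a)), a), s(a)))))   [R1 at 1]
6. s(p(s(g(g(p(p(a)), a), s(a)))))  →  s(p(s(g(p(a), s(a)))))   [R1 at 1.1.1.1]
7. s(p(s(g(p(a), s(a)))))  →  s(p(s(a)))   [R3 at 1.1.1]

s(p(s(a)))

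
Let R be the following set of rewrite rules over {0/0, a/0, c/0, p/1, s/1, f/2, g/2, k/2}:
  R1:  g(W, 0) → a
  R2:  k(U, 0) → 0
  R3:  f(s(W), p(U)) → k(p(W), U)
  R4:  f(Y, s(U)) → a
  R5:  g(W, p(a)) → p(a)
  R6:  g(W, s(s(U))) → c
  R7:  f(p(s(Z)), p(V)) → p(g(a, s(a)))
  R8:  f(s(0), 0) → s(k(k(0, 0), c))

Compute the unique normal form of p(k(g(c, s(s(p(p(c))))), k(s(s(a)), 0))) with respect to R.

p(0)

1. p(k(g(c, s(s(p(p(c))))), k(s(s(a)), 0)))  →  p(k(c, k(s(s(a)), 0)))   [R6 at 1.1]
2. p(k(c, k(s(s(a)), 0)))  →  p(k(c, 0))   [R2 at 1.2]
3. p(k(c, 0))  →  p(0)   [R2 at 1]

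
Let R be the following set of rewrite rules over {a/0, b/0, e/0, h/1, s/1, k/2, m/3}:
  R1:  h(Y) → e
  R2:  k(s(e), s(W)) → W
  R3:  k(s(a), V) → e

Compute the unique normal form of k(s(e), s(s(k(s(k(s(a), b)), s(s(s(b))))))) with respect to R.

s(s(s(b)))

1. k(s(e), s(s(k(s(k(s(a), b)), s(s(s(b)))))))  →  s(k(s(k(s(a), b)), s(s(s(b)))))   [R2 at ε]
2. s(k(s(k(s(a), b)), s(s(s(b)))))  →  s(k(s(e), s(s(s(b)))))   [R3 at 1.1.1]
3. s(k(s(e), s(s(s(b)))))  →  s(s(s(b)))   [R2 at 1]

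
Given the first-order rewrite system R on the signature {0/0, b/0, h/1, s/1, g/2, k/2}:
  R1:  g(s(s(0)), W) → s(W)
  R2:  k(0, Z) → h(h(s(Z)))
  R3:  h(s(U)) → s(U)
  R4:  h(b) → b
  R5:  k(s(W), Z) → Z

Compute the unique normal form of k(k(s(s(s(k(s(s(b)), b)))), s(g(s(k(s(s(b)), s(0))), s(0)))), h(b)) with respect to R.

b

1. k(k(s(s(s(k(s(s(b)), b)))), s(g(s(k(s(s(b)), s(0))), s(0)))), h(b))  →  k(s(g(s(k(s(s(b)), s(0))), s(0))), h(b))   [R5 at 1]
2. k(s(g(s(k(s(s(b)), s(0))), s(0))), h(b))  →  h(b)   [R5 at ε]
3. h(b)  →  b   [R4 at ε]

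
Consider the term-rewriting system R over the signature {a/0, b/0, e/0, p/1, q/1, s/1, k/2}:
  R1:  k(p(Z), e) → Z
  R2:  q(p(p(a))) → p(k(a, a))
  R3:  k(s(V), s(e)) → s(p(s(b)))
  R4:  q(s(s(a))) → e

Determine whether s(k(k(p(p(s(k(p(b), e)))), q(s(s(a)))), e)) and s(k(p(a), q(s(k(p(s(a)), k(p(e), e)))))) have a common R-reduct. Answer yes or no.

no — NF(t₁) = s(s(b)), NF(t₂) = s(a)

Reduce t₁ = s(k(k(p(p(s(k(p(b), e)))), q(s(s(a)))), e)):
1. s(k(k(p(p(s(k(p(b), e)))), q(s(s(a)))), e))  →  s(k(k(p(p(s(b))), q(s(s(a)))), e))   [R1 at 1.1.1.1.1.1]
2. s(k(k(p(p(s(b))), q(s(s(a)))), e))  →  s(k(k(p(p(s(b))), e), e))   [R4 at 1.1.2]
3. s(k(k(p(p(s(b))), e), e))  →  s(k(p(s(b)), e))   [R1 at 1.1]
4. s(k(p(s(b)), e))  →  s(s(b))   [R1 at 1]

Reduce t₂ = s(k(p(a), q(s(k(p(s(a)), k(p(e), e)))))):
1. s(k(p(a), q(s(k(p(s(a)), k(p(e), e))))))  →  s(k(p(a), q(s(k(p(s(a)), e)))))   [R1 at 1.2.1.1.2]
2. s(k(p(a), q(s(k(p(s(a)), e)))))  →  s(k(p(a), q(s(s(a)))))   [R1 at 1.2.1.1]
3. s(k(p(a), q(s(s(a)))))  →  s(k(p(a), e))   [R4 at 1.2]
4. s(k(p(a), e))  →  s(a)   [R1 at 1]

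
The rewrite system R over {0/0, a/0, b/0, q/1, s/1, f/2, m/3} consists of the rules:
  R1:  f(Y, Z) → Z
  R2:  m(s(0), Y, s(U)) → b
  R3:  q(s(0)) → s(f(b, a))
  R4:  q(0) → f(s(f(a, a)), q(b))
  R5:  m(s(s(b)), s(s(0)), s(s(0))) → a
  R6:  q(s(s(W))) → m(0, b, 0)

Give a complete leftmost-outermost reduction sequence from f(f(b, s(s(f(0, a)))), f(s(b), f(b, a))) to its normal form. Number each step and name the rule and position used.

1. f(f(b, s(s(f(0, a)))), f(s(b), f(b, a)))  →  f(s(b), f(b, a))   [R1 at ε]
2. f(s(b), f(b, a))  →  f(b, a)   [R1 at ε]
3. f(b, a)  →  a   [R1 at ε]

a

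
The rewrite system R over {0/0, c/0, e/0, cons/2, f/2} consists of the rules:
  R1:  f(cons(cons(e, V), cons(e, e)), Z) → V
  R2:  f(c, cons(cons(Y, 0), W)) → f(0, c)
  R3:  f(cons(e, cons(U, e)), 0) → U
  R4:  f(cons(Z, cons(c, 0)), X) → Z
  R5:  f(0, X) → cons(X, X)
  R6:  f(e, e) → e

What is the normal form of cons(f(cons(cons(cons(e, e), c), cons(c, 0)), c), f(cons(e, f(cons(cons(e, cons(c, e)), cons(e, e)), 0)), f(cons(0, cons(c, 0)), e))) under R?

1. cons(f(cons(cons(cons(e, e), c), cons(c, 0)), c), f(cons(e, f(cons(cons(e, cons(c, e)), cons(e, e)), 0)), f(cons(0, cons(c, 0)), e)))  →  cons(cons(cons(e, e), c), f(cons(e, f(cons(cons(e, cons(c, e)), cons(e, e)), 0)), f(cons(0, cons(c, 0)), e)))   [R4 at 1]
2. cons(cons(cons(e, e), c), f(cons(e, f(cons(cons(e, cons(c, e)), cons(e, e)), 0)), f(cons(0, cons(c, 0)), e)))  →  cons(cons(cons(e, e), c), f(cons(e, cons(c, e)), f(cons(0, cons(c, 0)), e)))   [R1 at 2.1.2]
3. cons(cons(cons(e, e), c), f(cons(e, cons(c, e)), f(cons(0, cons(c, 0)), e)))  →  cons(cons(cons(e, e), c), f(cons(e, cons(c, e)), 0))   [R4 at 2.2]
4. cons(cons(cons(e, e), c), f(cons(e, cons(c, e)), 0))  →  cons(cons(cons(e, e), c), c)   [R3 at 2]

cons(cons(cons(e, e), c), c)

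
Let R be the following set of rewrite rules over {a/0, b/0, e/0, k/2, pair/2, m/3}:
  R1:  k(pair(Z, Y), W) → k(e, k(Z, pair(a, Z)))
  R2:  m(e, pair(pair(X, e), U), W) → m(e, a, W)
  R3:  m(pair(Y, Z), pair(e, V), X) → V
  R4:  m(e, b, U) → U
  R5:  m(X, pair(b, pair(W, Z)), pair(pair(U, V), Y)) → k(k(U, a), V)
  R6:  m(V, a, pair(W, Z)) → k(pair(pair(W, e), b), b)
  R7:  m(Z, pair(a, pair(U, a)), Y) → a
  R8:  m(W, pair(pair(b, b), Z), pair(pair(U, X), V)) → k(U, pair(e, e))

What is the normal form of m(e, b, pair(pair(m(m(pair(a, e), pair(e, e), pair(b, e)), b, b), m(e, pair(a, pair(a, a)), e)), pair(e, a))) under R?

1. m(e, b, pair(pair(m(m(pair(a, e), pair(e, e), pair(b, e)), b, b), m(e, pair(a, pair(a, a)), e)), pair(e, a)))  →  pair(pair(m(m(pair(a, e), pair(e, e), pair(b, e)), b, b), m(e, pair(a, pair(a, a)), e)), pair(e, a))   [R4 at ε]
2. pair(pair(m(m(pair(a, e), pair(e, e), pair(b, e)), b, b), m(e, pair(a, pair(a, a)), e)), pair(e, a))  →  pair(pair(m(e, b, b), m(e, pair(a, pair(a, a)), e)), pair(e, a))   [R3 at 1.1.1]
3. pair(pair(m(e, b, b), m(e, pair(a, pair(a, a)), e)), pair(e, a))  →  pair(pair(b, m(e, pair(a, pair(a, a)), e)), pair(e, a))   [R4 at 1.1]
4. pair(pair(b, m(e, pair(a, pair(a, a)), e)), pair(e, a))  →  pair(pair(b, a), pair(e, a))   [R7 at 1.2]

pair(pair(b, a), pair(e, a))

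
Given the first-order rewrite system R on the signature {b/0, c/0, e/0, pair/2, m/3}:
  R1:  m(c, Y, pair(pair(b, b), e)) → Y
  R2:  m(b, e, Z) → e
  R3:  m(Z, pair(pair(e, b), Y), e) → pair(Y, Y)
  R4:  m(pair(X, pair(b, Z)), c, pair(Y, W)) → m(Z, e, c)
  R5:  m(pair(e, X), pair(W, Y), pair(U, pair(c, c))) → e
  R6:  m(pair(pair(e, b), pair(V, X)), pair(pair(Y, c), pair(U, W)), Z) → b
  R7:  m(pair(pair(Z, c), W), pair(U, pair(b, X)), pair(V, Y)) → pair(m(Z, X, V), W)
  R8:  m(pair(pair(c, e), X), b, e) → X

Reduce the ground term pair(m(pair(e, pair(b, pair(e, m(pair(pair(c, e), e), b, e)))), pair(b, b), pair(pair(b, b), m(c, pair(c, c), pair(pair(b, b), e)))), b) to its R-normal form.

1. pair(m(pair(e, pair(b, pair(e, m(pair(pair(c, e), e), b, e)))), pair(b, b), pair(pair(b, b), m(c, pair(c, c), pair(pair(b, b), e)))), b)  →  pair(m(pair(e, pair(b, pair(e, e))), pair(b, b), pair(pair(b, b), m(c, pair(c, c), pair(pair(b, b), e)))), b)   [R8 at 1.1.2.2.2]
2. pair(m(pair(e, pair(b, pair(e, e))), pair(b, b), pair(pair(b, b), m(c, pair(c, c), pair(pair(b, b), e)))), b)  →  pair(m(pair(e, pair(b, pair(e, e))), pair(b, b), pair(pair(b, b), pair(c, c))), b)   [R1 at 1.3.2]
3. pair(m(pair(e, pair(b, pair(e, e))), pair(b, b), pair(pair(b, b), pair(c, c))), b)  →  pair(e, b)   [R5 at 1]

pair(e, b)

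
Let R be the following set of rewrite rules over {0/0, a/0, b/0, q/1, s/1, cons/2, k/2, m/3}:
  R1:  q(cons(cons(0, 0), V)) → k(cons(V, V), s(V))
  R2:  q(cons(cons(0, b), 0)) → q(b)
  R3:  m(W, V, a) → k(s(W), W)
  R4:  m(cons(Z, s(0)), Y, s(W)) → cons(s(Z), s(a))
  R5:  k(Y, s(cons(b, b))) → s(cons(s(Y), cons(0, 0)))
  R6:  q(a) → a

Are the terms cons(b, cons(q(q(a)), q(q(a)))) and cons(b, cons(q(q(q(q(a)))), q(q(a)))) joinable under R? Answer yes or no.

yes — NF(t₁) = cons(b, cons(a, a)), NF(t₂) = cons(b, cons(a, a))

Reduce t₁ = cons(b, cons(q(q(a)), q(q(a)))):
1. cons(b, cons(q(q(a)), q(q(a))))  →  cons(b, cons(q(a), q(q(a))))   [R6 at 2.1.1]
2. cons(b, cons(q(a), q(q(a))))  →  cons(b, cons(a, q(q(a))))   [R6 at 2.1]
3. cons(b, cons(a, q(q(a))))  →  cons(b, cons(a, q(a)))   [R6 at 2.2.1]
4. cons(b, cons(a, q(a)))  →  cons(b, cons(a, a))   [R6 at 2.2]

Reduce t₂ = cons(b, cons(q(q(q(q(a)))), q(q(a)))):
1. cons(b, cons(q(q(q(q(a)))), q(q(a))))  →  cons(b, cons(q(q(q(a))), q(q(a))))   [R6 at 2.1.1.1.1]
2. cons(b, cons(q(q(q(a))), q(q(a))))  →  cons(b, cons(q(q(a)), q(q(a))))   [R6 at 2.1.1.1]
3. cons(b, cons(q(q(a)), q(q(a))))  →  cons(b, cons(q(a), q(q(a))))   [R6 at 2.1.1]
4. cons(b, cons(q(a), q(q(a))))  →  cons(b, cons(a, q(q(a))))   [R6 at 2.1]
5. cons(b, cons(a, q(q(a))))  →  cons(b, cons(a, q(a)))   [R6 at 2.2.1]
6. cons(b, cons(a, q(a)))  →  cons(b, cons(a, a))   [R6 at 2.2]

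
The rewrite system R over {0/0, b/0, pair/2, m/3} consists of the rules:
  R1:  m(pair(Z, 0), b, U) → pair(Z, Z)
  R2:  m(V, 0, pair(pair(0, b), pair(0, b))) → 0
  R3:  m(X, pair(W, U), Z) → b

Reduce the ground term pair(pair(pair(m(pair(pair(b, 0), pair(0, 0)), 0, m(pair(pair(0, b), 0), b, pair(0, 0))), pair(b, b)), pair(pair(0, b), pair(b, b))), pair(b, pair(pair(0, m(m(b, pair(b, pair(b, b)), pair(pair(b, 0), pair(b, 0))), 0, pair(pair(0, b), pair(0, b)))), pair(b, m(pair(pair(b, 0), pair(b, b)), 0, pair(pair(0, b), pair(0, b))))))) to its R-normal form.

1. pair(pair(pair(m(pair(pair(b, 0), pair(0, 0)), 0, m(pair(pair(0, b), 0), b, pair(0, 0))), pair(b, b)), pair(pair(0, b), pair(b, b))), pair(b, pair(pair(0, m(m(b, pair(b, pair(b, b)), pair(pair(b, 0), pair(b, 0))), 0, pair(pair(0, b), pair(0, b)))), pair(b, m(pair(pair(b, 0), pair(b, b)), 0, pair(pair(0, b), pair(0, b)))))))  →  pair(pair(pair(m(pair(pair(b, 0), pair(0, 0)), 0, pair(pair(0, b), pair(0, b))), pair(b, b)), pair(pair(0, b), pair(b, b))), pair(b, pair(pair(0, m(m(b, pair(b, pair(b, b)), pair(pair(b, 0), pair(b, 0))), 0, pair(pair(0, b), pair(0, b)))), pair(b, m(pair(pair(b, 0), pair(b, b)), 0, pair(pair(0, b), pair(0, b)))))))   [R1 at 1.1.1.3]
2. pair(pair(pair(m(pair(pair(b, 0), pair(0, 0)), 0, pair(pair(0, b), pair(0, b))), pair(b, b)), pair(pair(0, b), pair(b, b))), pair(b, pair(pair(0, m(m(b, pair(b, pair(b, b)), pair(pair(b, 0), pair(b, 0))), 0, pair(pair(0, b), pair(0, b)))), pair(b, m(pair(pair(b, 0), pair(b, b)), 0, pair(pair(0, b), pair(0, b)))))))  →  pair(pair(pair(0, pair(b, b)), pair(pair(0, b), pair(b, b))), pair(b, pair(pair(0, m(m(b, pair(b, pair(b, b)), pair(pair(b, 0), pair(b, 0))), 0, pair(pair(0, b), pair(0, b)))), pair(b, m(pair(pair(b, 0), pair(b, b)), 0, pair(pair(0, b), pair(0, b)))))))   [R2 at 1.1.1]
3. pair(pair(pair(0, pair(b, b)), pair(pair(0, b), pair(b, b))), pair(b, pair(pair(0, m(m(b, pair(b, pair(b, b)), pair(pair(b, 0), pair(b, 0))), 0, pair(pair(0, b), pair(0, b)))), pair(b, m(pair(pair(b, 0), pair(b, b)), 0, pair(pair(0, b), pair(0, b)))))))  →  pair(pair(pair(0, pair(b, b)), pair(pair(0, b), pair(b, b))), pair(b, pair(pair(0, 0), pair(b, m(pair(pair(b, 0), pair(b, b)), 0, pair(pair(0, b), pair(0, b)))))))   [R2 at 2.2.1.2]
4. pair(pair(pair(0, pair(b, b)), pair(pair(0, b), pair(b, b))), pair(b, pair(pair(0, 0), pair(b, m(pair(pair(b, 0), pair(b, b)), 0, pair(pair(0, b), pair(0, b)))))))  →  pair(pair(pair(0, pair(b, b)), pair(pair(0, b), pair(b, b))), pair(b, pair(pair(0, 0), pair(b, 0))))   [R2 at 2.2.2.2]

pair(pair(pair(0, pair(b, b)), pair(pair(0, b), pair(b, b))), pair(b, pair(pair(0, 0), pair(b, 0))))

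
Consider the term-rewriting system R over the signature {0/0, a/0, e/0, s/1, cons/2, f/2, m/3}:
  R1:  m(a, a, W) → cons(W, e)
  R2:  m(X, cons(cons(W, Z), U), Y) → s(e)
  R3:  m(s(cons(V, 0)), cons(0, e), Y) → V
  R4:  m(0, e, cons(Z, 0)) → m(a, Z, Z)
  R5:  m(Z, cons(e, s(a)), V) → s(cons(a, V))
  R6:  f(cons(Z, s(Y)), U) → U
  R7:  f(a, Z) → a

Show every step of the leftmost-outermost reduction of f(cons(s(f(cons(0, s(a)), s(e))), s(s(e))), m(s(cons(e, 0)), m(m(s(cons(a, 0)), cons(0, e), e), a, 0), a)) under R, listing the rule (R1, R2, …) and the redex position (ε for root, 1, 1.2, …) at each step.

1. f(cons(s(f(cons(0, s(a)), s(e))), s(s(e))), m(s(cons(e, 0)), m(m(s(cons(a, 0)), cons(0, e), e), a, 0), a))  →  m(s(cons(e, 0)), m(m(s(cons(a, 0)), cons(0, e), e), a, 0), a)   [R6 at ε]
2. m(s(cons(e, 0)), m(m(s(cons(a, 0)), cons(0, e), e), a, 0), a)  →  m(s(cons(e, 0)), m(a, a, 0), a)   [R3 at 2.1]
3. m(s(cons(e, 0)), m(a, a, 0), a)  →  m(s(cons(e, 0)), cons(0, e), a)   [R1 at 2]
4. m(s(cons(e, 0)), cons(0, e), a)  →  e   [R3 at ε]

e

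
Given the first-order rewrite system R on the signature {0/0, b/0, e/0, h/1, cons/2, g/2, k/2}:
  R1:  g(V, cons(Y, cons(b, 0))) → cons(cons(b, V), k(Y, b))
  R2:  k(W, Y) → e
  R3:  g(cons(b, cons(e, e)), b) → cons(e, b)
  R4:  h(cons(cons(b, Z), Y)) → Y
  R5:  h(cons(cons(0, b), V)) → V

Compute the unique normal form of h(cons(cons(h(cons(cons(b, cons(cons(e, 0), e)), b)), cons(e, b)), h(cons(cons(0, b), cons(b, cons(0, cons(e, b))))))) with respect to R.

cons(b, cons(0, cons(e, b)))

1. h(cons(cons(h(cons(cons(b, cons(cons(e, 0), e)), b)), cons(e, b)), h(cons(cons(0, b), cons(b, cons(0, cons(e, b)))))))  →  h(cons(cons(b, cons(e, b)), h(cons(cons(0, b), cons(b, cons(0, cons(e, b)))))))   [R4 at 1.1.1]
2. h(cons(cons(b, cons(e, b)), h(cons(cons(0, b), cons(b, cons(0, cons(e, b)))))))  →  h(cons(cons(0, b), cons(b, cons(0, cons(e, b)))))   [R4 at ε]
3. h(cons(cons(0, b), cons(b, cons(0, cons(e, b)))))  →  cons(b, cons(0, cons(e, b)))   [R5 at ε]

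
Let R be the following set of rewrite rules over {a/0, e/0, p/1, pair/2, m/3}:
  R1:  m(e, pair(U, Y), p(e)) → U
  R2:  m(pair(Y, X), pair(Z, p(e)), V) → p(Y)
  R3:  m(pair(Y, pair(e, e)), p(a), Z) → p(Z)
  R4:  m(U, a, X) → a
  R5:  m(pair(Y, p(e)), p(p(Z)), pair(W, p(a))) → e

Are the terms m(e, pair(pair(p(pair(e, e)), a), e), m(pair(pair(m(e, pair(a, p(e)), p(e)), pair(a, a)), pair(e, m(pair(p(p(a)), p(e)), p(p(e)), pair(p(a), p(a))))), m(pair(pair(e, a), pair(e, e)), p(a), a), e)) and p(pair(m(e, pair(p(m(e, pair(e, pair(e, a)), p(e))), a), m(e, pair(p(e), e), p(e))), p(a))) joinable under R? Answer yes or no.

no — NF(t₁) = pair(p(pair(e, e)), a), NF(t₂) = p(pair(p(e), p(a)))

Reduce t₁ = m(e, pair(pair(p(pair(e, e)), a), e), m(pair(pair(m(e, pair(a, p(e)), p(e)), pair(a, a)), pair(e, m(pair(p(p(a)), p(e)), p(p(e)), pair(p(a), p(a))))), m(pair(pair(e, a), pair(e, e)), p(a), a), e)):
1. m(e, pair(pair(p(pair(e, e)), a), e), m(pair(pair(m(e, pair(a, p(e)), p(e)), pair(a, a)), pair(e, m(pair(p(p(a)), p(e)), p(p(e)), pair(p(a), p(a))))), m(pair(pair(e, a), pair(e, e)), p(a), a), e))  →  m(e, pair(pair(p(pair(e, e)), a), e), m(pair(pair(a, pair(a, a)), pair(e, m(pair(p(p(a)), p(e)), p(p(e)), pair(p(a), p(a))))), m(pair(pair(e, a), pair(e, e)), p(a), a), e))   [R1 at 3.1.1.1]
2. m(e, pair(pair(p(pair(e, e)), a), e), m(pair(pair(a, pair(a, a)), pair(e, m(pair(p(p(a)), p(e)), p(p(e)), pair(p(a), p(a))))), m(pair(pair(e, a), pair(e, e)), p(a), a), e))  →  m(e, pair(pair(p(pair(e, e)), a), e), m(pair(pair(a, pair(a, a)), pair(e, e)), m(pair(pair(e, a), pair(e, e)), p(a), a), e))   [R5 at 3.1.2.2]
3. m(e, pair(pair(p(pair(e, e)), a), e), m(pair(pair(a, pair(a, a)), pair(e, e)), m(pair(pair(e, a), pair(e, e)), p(a), a), e))  →  m(e, pair(pair(p(pair(e, e)), a), e), m(pair(pair(a, pair(a, a)), pair(e, e)), p(a), e))   [R3 at 3.2]
4. m(e, pair(pair(p(pair(e, e)), a), e), m(pair(pair(a, pair(a, a)), pair(e, e)), p(a), e))  →  m(e, pair(pair(p(pair(e, e)), a), e), p(e))   [R3 at 3]
5. m(e, pair(pair(p(pair(e, e)), a), e), p(e))  →  pair(p(pair(e, e)), a)   [R1 at ε]

Reduce t₂ = p(pair(m(e, pair(p(m(e, pair(e, pair(e, a)), p(e))), a), m(e, pair(p(e), e), p(e))), p(a))):
1. p(pair(m(e, pair(p(m(e, pair(e, pair(e, a)), p(e))), a), m(e, pair(p(e), e), p(e))), p(a)))  →  p(pair(m(e, pair(p(e), a), m(e, pair(p(e), e), p(e))), p(a)))   [R1 at 1.1.2.1.1]
2. p(pair(m(e, pair(p(e), a), m(e, pair(p(e), e), p(e))), p(a)))  →  p(pair(m(e, pair(p(e), a), p(e)), p(a)))   [R1 at 1.1.3]
3. p(pair(m(e, pair(p(e), a), p(e)), p(a)))  →  p(pair(p(e), p(a)))   [R1 at 1.1]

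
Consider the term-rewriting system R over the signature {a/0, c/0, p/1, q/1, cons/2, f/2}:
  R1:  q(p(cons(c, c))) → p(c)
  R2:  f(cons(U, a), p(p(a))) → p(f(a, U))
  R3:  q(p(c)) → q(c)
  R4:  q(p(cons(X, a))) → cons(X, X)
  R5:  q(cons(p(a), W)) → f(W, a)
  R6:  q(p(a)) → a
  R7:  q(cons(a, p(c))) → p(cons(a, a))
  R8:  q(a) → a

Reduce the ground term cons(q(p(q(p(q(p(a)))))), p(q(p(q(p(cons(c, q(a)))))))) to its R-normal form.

1. cons(q(p(q(p(q(p(a)))))), p(q(p(q(p(cons(c, q(a))))))))  →  cons(q(p(q(p(a)))), p(q(p(q(p(cons(c, q(a))))))))   [R6 at 1.1.1.1.1]
2. cons(q(p(q(p(a)))), p(q(p(q(p(cons(c, q(a))))))))  →  cons(q(p(a)), p(q(p(q(p(cons(c, q(a))))))))   [R6 at 1.1.1]
3. cons(q(p(a)), p(q(p(q(p(cons(c, q(a))))))))  →  cons(a, p(q(p(q(p(cons(c, q(a))))))))   [R6 at 1]
4. cons(a, p(q(p(q(p(cons(c, q(a))))))))  →  cons(a, p(q(p(q(p(cons(c, a)))))))   [R8 at 2.1.1.1.1.1.2]
5. cons(a, p(q(p(q(p(cons(c, a)))))))  →  cons(a, p(q(p(cons(c, c)))))   [R4 at 2.1.1.1]
6. cons(a, p(q(p(cons(c, c)))))  →  cons(a, p(p(c)))   [R1 at 2.1]

cons(a, p(p(c)))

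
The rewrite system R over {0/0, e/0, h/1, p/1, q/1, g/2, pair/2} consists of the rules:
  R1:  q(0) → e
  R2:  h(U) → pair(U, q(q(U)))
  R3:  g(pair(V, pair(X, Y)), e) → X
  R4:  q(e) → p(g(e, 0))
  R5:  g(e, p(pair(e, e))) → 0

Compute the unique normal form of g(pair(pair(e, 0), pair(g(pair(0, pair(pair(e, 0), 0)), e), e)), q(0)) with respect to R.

1. g(pair(pair(e, 0), pair(g(pair(0, pair(pair(e, 0), 0)), e), e)), q(0))  →  g(pair(pair(e, 0), pair(pair(e, 0), e)), q(0))   [R3 at 1.2.1]
2. g(pair(pair(e, 0), pair(pair(e, 0), e)), q(0))  →  g(pair(pair(e, 0), pair(pair(e, 0), e)), e)   [R1 at 2]
3. g(pair(pair(e, 0), pair(pair(e, 0), e)), e)  →  pair(e, 0)   [R3 at ε]

pair(e, 0)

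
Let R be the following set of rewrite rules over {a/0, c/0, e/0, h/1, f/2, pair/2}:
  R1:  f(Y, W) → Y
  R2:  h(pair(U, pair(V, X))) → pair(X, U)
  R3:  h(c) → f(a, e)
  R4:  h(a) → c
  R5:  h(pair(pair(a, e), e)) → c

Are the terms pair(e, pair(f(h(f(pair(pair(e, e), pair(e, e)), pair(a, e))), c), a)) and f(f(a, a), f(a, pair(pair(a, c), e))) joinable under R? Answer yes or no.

no — NF(t₁) = pair(e, pair(pair(e, pair(e, e)), a)), NF(t₂) = a

Reduce t₁ = pair(e, pair(f(h(f(pair(pair(e, e), pair(e, e)), pair(a, e))), c), a)):
1. pair(e, pair(f(h(f(pair(pair(e, e), pair(e, e)), pair(a, e))), c), a))  →  pair(e, pair(h(f(pair(pair(e, e), pair(e, e)), pair(a, e))), a))   [R1 at 2.1]
2. pair(e, pair(h(f(pair(pair(e, e), pair(e, e)), pair(a, e))), a))  →  pair(e, pair(h(pair(pair(e, e), pair(e, e))), a))   [R1 at 2.1.1]
3. pair(e, pair(h(pair(pair(e, e), pair(e, e))), a))  →  pair(e, pair(pair(e, pair(e, e)), a))   [R2 at 2.1]

Reduce t₂ = f(f(a, a), f(a, pair(pair(a, c), e))):
1. f(f(a, a), f(a, pair(pair(a, c), e)))  →  f(a, a)   [R1 at ε]
2. f(a, a)  →  a   [R1 at ε]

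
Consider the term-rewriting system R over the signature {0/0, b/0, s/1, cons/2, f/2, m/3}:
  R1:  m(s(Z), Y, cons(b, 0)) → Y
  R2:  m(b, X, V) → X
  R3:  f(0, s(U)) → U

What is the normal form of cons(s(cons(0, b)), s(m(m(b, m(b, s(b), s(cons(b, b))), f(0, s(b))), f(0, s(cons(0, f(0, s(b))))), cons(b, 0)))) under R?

cons(s(cons(0, b)), s(cons(0, b)))

1. cons(s(cons(0, b)), s(m(m(b, m(b, s(b), s(cons(b, b))), f(0, s(b))), f(0, s(cons(0, f(0, s(b))))), cons(b, 0))))  →  cons(s(cons(0, b)), s(m(m(b, s(b), s(cons(b, b))), f(0, s(cons(0, f(0, s(b))))), cons(b, 0))))   [R2 at 2.1.1]
2. cons(s(cons(0, b)), s(m(m(b, s(b), s(cons(b, b))), f(0, s(cons(0, f(0, s(b))))), cons(b, 0))))  →  cons(s(cons(0, b)), s(m(s(b), f(0, s(cons(0, f(0, s(b))))), cons(b, 0))))   [R2 at 2.1.1]
3. cons(s(cons(0, b)), s(m(s(b), f(0, s(cons(0, f(0, s(b))))), cons(b, 0))))  →  cons(s(cons(0, b)), s(f(0, s(cons(0, f(0, s(b)))))))   [R1 at 2.1]
4. cons(s(cons(0, b)), s(f(0, s(cons(0, f(0, s(b)))))))  →  cons(s(cons(0, b)), s(cons(0, f(0, s(b)))))   [R3 at 2.1]
5. cons(s(cons(0, b)), s(cons(0, f(0, s(b)))))  →  cons(s(cons(0, b)), s(cons(0, b)))   [R3 at 2.1.2]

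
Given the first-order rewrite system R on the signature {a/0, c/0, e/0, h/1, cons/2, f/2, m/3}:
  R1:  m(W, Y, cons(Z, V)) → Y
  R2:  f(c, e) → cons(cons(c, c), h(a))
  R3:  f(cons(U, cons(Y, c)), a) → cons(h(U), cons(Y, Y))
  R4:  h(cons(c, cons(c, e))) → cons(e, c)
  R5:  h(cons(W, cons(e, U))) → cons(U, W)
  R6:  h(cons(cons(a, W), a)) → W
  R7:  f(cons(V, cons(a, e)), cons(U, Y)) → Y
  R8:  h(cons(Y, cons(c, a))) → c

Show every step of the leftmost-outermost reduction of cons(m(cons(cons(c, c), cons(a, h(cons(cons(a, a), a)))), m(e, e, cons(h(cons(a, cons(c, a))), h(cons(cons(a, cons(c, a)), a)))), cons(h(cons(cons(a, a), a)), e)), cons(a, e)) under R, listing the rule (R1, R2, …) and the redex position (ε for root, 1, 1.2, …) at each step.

1. cons(m(cons(cons(c, c), cons(a, h(cons(cons(a, a), a)))), m(e, e, cons(h(cons(a, cons(c, a))), h(cons(cons(a, cons(c, a)), a)))), cons(h(cons(cons(a, a), a)), e)), cons(a, e))  →  cons(m(e, e, cons(h(cons(a, cons(c, a))), h(cons(cons(a, cons(c, a)), a)))), cons(a, e))   [R1 at 1]
2. cons(m(e, e, cons(h(cons(a, cons(c, a))), h(cons(cons(a, cons(c, a)), a)))), cons(a, e))  →  cons(e, cons(a, e))   [R1 at 1]

cons(e, cons(a, e))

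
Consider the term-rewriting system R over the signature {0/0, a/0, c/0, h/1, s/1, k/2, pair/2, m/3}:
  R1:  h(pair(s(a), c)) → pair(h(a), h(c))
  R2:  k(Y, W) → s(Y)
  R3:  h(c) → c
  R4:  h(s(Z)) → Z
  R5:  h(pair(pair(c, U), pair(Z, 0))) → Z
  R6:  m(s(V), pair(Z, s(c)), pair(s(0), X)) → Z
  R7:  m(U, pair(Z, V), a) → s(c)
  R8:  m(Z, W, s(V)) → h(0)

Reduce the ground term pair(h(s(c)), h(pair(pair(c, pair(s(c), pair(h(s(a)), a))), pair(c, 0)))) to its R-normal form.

1. pair(h(s(c)), h(pair(pair(c, pair(s(c), pair(h(s(a)), a))), pair(c, 0))))  →  pair(c, h(pair(pair(c, pair(s(c), pair(h(s(a)), a))), pair(c, 0))))   [R4 at 1]
2. pair(c, h(pair(pair(c, pair(s(c), pair(h(s(a)), a))), pair(c, 0))))  →  pair(c, c)   [R5 at 2]

pair(c, c)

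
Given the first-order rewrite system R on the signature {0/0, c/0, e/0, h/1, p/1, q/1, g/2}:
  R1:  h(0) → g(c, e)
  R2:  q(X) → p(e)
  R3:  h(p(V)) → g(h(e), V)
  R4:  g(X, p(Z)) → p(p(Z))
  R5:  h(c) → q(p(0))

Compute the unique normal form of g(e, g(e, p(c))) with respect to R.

1. g(e, g(e, p(c)))  →  g(e, p(p(c)))   [R4 at 2]
2. g(e, p(p(c)))  →  p(p(p(c)))   [R4 at ε]

p(p(p(c)))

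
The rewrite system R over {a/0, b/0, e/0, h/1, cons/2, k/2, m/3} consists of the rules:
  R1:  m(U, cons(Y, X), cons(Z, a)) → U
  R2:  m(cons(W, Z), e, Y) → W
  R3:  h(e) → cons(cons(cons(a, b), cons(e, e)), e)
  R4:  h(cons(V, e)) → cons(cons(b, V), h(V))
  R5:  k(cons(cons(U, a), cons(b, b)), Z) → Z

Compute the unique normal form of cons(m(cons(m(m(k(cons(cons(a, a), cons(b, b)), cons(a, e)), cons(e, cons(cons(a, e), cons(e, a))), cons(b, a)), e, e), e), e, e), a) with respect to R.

cons(a, a)

1. cons(m(cons(m(m(k(cons(cons(a, a), cons(b, b)), cons(a, e)), cons(e, cons(cons(a, e), cons(e, a))), cons(b, a)), e, e), e), e, e), a)  →  cons(m(m(k(cons(cons(a, a), cons(b, b)), cons(a, e)), cons(e, cons(cons(a, e), cons(e, a))), cons(b, a)), e, e), a)   [R2 at 1]
2. cons(m(m(k(cons(cons(a, a), cons(b, b)), cons(a, e)), cons(e, cons(cons(a, e), cons(e, a))), cons(b, a)), e, e), a)  →  cons(m(k(cons(cons(a, a), cons(b, b)), cons(a, e)), e, e), a)   [R1 at 1.1]
3. cons(m(k(cons(cons(a, a), cons(b, b)), cons(a, e)), e, e), a)  →  cons(m(cons(a, e), e, e), a)   [R5 at 1.1]
4. cons(m(cons(a, e), e, e), a)  →  cons(a, a)   [R2 at 1]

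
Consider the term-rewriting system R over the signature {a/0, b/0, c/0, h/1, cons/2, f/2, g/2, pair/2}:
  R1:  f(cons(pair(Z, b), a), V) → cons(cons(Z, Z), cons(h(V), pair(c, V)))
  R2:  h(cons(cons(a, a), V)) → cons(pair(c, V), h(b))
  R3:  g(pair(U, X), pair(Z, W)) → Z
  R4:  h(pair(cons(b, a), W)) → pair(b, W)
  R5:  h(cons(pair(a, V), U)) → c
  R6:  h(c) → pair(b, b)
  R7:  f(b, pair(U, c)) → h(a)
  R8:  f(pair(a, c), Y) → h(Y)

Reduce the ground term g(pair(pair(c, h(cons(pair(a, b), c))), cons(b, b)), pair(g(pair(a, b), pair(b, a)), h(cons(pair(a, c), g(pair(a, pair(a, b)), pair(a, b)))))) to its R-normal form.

1. g(pair(pair(c, h(cons(pair(a, b), c))), cons(b, b)), pair(g(pair(a, b), pair(b, a)), h(cons(pair(a, c), g(pair(a, pair(a, b)), pair(a, b))))))  →  g(pair(a, b), pair(b, a))   [R3 at ε]
2. g(pair(a, b), pair(b, a))  →  b   [R3 at ε]

b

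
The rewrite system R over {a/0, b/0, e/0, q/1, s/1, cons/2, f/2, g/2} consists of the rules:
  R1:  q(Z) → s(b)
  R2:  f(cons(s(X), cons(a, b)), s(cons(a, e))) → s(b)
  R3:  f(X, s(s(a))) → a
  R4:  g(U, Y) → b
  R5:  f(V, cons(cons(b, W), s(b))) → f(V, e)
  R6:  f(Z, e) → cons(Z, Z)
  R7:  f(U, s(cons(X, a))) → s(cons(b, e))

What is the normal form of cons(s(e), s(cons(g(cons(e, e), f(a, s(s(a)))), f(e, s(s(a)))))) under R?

cons(s(e), s(cons(b, a)))

1. cons(s(e), s(cons(g(cons(e, e), f(a, s(s(a)))), f(e, s(s(a))))))  →  cons(s(e), s(cons(b, f(e, s(s(a))))))   [R4 at 2.1.1]
2. cons(s(e), s(cons(b, f(e, s(s(a))))))  →  cons(s(e), s(cons(b, a)))   [R3 at 2.1.2]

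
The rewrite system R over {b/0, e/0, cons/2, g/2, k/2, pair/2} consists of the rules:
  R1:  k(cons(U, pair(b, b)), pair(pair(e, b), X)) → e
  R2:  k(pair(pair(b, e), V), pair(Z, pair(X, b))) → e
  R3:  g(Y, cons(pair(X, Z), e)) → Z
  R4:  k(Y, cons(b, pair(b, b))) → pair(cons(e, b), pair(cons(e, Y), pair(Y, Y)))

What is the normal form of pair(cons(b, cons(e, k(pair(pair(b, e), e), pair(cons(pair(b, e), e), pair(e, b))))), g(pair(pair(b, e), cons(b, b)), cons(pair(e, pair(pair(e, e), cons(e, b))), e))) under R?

1. pair(cons(b, cons(e, k(pair(pair(b, e), e), pair(cons(pair(b, e), e), pair(e, b))))), g(pair(pair(b, e), cons(b, b)), cons(pair(e, pair(pair(e, e), cons(e, b))), e)))  →  pair(cons(b, cons(e, e)), g(pair(pair(b, e), cons(b, b)), cons(pair(e, pair(pair(e, e), cons(e, b))), e)))   [R2 at 1.2.2]
2. pair(cons(b, cons(e, e)), g(pair(pair(b, e), cons(b, b)), cons(pair(e, pair(pair(e, e), cons(e, b))), e)))  →  pair(cons(b, cons(e, e)), pair(pair(e, e), cons(e, b)))   [R3 at 2]

pair(cons(b, cons(e, e)), pair(pair(e, e), cons(e, b)))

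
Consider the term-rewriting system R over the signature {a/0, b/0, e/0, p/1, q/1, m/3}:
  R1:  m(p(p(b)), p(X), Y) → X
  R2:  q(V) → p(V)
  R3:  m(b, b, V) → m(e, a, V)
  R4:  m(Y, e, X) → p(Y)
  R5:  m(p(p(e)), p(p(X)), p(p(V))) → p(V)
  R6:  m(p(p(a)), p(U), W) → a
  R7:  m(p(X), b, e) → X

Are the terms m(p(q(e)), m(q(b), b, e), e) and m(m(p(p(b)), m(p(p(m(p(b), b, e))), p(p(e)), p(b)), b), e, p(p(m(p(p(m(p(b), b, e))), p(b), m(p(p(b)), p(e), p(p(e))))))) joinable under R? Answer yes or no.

Reduce t₁ = m(p(q(e)), m(q(b), b, e), e):
1. m(p(q(e)), m(q(b), b, e), e)  →  m(p(p(e)), m(q(b), b, e), e)   [R2 at 1.1]
2. m(p(p(e)), m(q(b), b, e), e)  →  m(p(p(e)), m(p(b), b, e), e)   [R2 at 2.1]
3. m(p(p(e)), m(p(b), b, e), e)  →  m(p(p(e)), b, e)   [R7 at 2]
4. m(p(p(e)), b, e)  →  p(e)   [R7 at ε]

Reduce t₂ = m(m(p(p(b)), m(p(p(m(p(b), b, e))), p(p(e)), p(b)), b), e, p(p(m(p(p(m(p(b), b, e))), p(b), m(p(p(b)), p(e), p(p(e))))))):
1. m(m(p(p(b)), m(p(p(m(p(b), b, e))), p(p(e)), p(b)), b), e, p(p(m(p(p(m(p(b), b, e))), p(b), m(p(p(b)), p(e), p(p(e)))))))  →  p(m(p(p(b)), m(p(p(m(p(b), b, e))), p(p(e)), p(b)), b))   [R4 at ε]
2. p(m(p(p(b)), m(p(p(m(p(b), b, e))), p(p(e)), p(b)), b))  →  p(m(p(p(b)), m(p(p(b)), p(p(e)), p(b)), b))   [R7 at 1.2.1.1.1]
3. p(m(p(p(b)), m(p(p(b)), p(p(e)), p(b)), b))  →  p(m(p(p(b)), p(e), b))   [R1 at 1.2]
4. p(m(p(p(b)), p(e), b))  →  p(e)   [R1 at 1]

yes — NF(t₁) = p(e), NF(t₂) = p(e)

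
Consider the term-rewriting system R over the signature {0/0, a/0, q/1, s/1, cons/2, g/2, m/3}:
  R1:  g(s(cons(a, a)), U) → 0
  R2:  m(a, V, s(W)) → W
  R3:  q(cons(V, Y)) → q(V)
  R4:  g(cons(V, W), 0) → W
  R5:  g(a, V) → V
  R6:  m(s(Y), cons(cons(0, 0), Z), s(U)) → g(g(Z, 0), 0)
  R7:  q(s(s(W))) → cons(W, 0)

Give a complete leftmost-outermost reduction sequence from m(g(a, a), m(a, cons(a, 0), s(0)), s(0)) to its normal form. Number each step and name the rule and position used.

0

1. m(g(a, a), m(a, cons(a, 0), s(0)), s(0))  →  m(a, m(a, cons(a, 0), s(0)), s(0))   [R5 at 1]
2. m(a, m(a, cons(a, 0), s(0)), s(0))  →  0   [R2 at ε]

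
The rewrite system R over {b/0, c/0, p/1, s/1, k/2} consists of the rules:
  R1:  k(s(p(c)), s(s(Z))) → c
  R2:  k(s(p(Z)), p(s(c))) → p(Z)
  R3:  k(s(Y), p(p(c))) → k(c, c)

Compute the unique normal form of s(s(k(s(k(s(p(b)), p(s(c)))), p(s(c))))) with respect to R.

s(s(p(b)))

1. s(s(k(s(k(s(p(b)), p(s(c)))), p(s(c)))))  →  s(s(k(s(p(b)), p(s(c)))))   [R2 at 1.1.1.1]
2. s(s(k(s(p(b)), p(s(c)))))  →  s(s(p(b)))   [R2 at 1.1]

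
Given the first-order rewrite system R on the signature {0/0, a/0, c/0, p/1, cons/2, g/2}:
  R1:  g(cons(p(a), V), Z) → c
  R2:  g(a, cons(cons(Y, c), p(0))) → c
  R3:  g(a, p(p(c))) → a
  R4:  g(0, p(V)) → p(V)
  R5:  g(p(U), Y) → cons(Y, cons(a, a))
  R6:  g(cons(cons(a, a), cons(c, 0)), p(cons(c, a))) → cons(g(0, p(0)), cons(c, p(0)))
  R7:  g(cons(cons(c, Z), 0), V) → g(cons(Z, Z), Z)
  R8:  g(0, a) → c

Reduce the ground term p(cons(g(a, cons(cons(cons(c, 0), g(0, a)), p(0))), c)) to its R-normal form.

1. p(cons(g(a, cons(cons(cons(c, 0), g(0, a)), p(0))), c))  →  p(cons(g(a, cons(cons(cons(c, 0), c), p(0))), c))   [R8 at 1.1.2.1.2]
2. p(cons(g(a, cons(cons(cons(c, 0), c), p(0))), c))  →  p(cons(c, c))   [R2 at 1.1]

p(cons(c, c))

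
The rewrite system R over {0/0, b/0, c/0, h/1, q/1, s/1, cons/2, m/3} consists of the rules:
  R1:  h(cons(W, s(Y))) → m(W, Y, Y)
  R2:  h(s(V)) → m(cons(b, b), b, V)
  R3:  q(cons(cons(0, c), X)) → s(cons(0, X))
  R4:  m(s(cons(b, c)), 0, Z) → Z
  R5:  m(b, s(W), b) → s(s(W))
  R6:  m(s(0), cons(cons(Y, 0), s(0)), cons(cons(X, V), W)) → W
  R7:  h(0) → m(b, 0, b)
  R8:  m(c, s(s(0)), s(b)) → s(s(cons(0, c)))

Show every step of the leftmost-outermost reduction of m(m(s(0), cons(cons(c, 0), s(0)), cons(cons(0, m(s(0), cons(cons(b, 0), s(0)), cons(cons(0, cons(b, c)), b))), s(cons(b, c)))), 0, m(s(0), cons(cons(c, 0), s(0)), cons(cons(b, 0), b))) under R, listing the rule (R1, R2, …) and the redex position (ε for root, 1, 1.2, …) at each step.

1. m(m(s(0), cons(cons(c, 0), s(0)), cons(cons(0, m(s(0), cons(cons(b, 0), s(0)), cons(cons(0, cons(b, c)), b))), s(cons(b, c)))), 0, m(s(0), cons(cons(c, 0), s(0)), cons(cons(b, 0), b)))  →  m(s(cons(b, c)), 0, m(s(0), cons(cons(c, 0), s(0)), cons(cons(b, 0), b)))   [R6 at 1]
2. m(s(cons(b, c)), 0, m(s(0), cons(cons(c, 0), s(0)), cons(cons(b, 0), b)))  →  m(s(0), cons(cons(c, 0), s(0)), cons(cons(b, 0), b))   [R4 at ε]
3. m(s(0), cons(cons(c, 0), s(0)), cons(cons(b, 0), b))  →  b   [R6 at ε]

b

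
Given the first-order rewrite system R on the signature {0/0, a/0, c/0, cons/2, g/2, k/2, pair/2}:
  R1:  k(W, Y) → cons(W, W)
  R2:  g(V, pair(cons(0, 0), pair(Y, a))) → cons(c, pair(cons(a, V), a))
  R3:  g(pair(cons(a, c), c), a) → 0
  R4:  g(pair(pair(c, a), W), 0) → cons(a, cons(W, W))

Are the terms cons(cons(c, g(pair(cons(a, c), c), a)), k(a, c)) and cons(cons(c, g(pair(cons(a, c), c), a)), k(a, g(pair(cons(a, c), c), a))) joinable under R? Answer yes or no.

Reduce t₁ = cons(cons(c, g(pair(cons(a, c), c), a)), k(a, c)):
1. cons(cons(c, g(pair(cons(a, c), c), a)), k(a, c))  →  cons(cons(c, 0), k(a, c))   [R3 at 1.2]
2. cons(cons(c, 0), k(a, c))  →  cons(cons(c, 0), cons(a, a))   [R1 at 2]

Reduce t₂ = cons(cons(c, g(pair(cons(a, c), c), a)), k(a, g(pair(cons(a, c), c), a))):
1. cons(cons(c, g(pair(cons(a, c), c), a)), k(a, g(pair(cons(a, c), c), a)))  →  cons(cons(c, 0), k(a, g(pair(cons(a, c), c), a)))   [R3 at 1.2]
2. cons(cons(c, 0), k(a, g(pair(cons(a, c), c), a)))  →  cons(cons(c, 0), cons(a, a))   [R1 at 2]

yes — NF(t₁) = cons(cons(c, 0), cons(a, a)), NF(t₂) = cons(cons(c, 0), cons(a, a))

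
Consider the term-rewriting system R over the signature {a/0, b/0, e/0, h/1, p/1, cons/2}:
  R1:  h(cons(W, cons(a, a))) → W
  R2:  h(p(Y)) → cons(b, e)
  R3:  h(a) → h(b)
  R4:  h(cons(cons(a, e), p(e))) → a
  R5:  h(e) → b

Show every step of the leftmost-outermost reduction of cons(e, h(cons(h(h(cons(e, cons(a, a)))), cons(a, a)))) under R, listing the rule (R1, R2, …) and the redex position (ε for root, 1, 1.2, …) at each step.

cons(e, b)

1. cons(e, h(cons(h(h(cons(e, cons(a, a)))), cons(a, a))))  →  cons(e, h(h(cons(e, cons(a, a)))))   [R1 at 2]
2. cons(e, h(h(cons(e, cons(a, a)))))  →  cons(e, h(e))   [R1 at 2.1]
3. cons(e, h(e))  →  cons(e, b)   [R5 at 2]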